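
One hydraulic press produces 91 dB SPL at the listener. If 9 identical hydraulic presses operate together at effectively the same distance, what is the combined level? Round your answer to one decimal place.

100.5 dB SPL

L_total = L₁ + 10·log₁₀ N for N identical incoherent sources.
L_total = 91 + 10·log₁₀(9) = 91 + 9.542 = 100.54 dB SPL.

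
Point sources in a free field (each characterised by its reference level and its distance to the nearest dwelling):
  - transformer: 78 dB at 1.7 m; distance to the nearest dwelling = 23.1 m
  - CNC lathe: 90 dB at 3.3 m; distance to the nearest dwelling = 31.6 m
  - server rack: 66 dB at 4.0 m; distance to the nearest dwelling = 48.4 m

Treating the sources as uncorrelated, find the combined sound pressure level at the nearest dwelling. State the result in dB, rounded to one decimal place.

70.5 dB

Apply inverse-square spreading to bring every level to the receiver, then sum 10^(L/10).
transformer: 78 − 20·log₁₀(23.1/1.7) = 78 − 22.66 = 55.34 dB.
CNC lathe: 90 − 20·log₁₀(31.6/3.3) = 90 − 19.62 = 70.38 dB.
server rack: 66 − 20·log₁₀(48.4/4.0) = 66 − 21.66 = 44.34 dB.
Σ 10^(L/10) = 1.127e+07 → L_total = 10·log₁₀(1.127e+07) = 70.52 dB.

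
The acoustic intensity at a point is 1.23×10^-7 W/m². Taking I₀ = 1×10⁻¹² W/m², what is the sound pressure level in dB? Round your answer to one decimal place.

I/I₀ = 1.23×10^-7/10⁻¹² = 1.23×10^5, and L = 10·log₁₀(I/I₀).
L = 10·(0.0899 + 5) = 50.90 dB.

50.9 dB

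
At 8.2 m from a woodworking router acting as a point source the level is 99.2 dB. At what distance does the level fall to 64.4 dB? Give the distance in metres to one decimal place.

450.6 m

The 34.8 dB drop corresponds to a distance ratio of 10^(34.8/20) for a point source.
r₂ = 8.2·10^((99.2−64.4)/20) = 8.2·10^(34.8/20) = 450.62 m.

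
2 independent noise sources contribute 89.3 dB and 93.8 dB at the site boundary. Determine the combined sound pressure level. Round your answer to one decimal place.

95.1 dB

For uncorrelated sources the intensities add, so convert each level to linear form, sum, and take 10·log₁₀ of the total.
Σ 10^(L/10) = 10^(89.3/10) + 10^(93.8/10) = 3.250e+09.
L_total = 10·log₁₀(3.250e+09) = 95.12 dB.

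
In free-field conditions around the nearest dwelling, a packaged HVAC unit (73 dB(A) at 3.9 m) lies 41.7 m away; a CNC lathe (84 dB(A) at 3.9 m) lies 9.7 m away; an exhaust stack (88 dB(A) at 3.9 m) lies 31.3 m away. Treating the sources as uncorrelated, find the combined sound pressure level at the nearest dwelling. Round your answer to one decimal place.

77.0 dB(A)

First find each source's level at the receiver (point-source: −20·log₁₀(r/r_ref)), then combine on an intensity basis.
packaged HVAC unit: 73 − 20·log₁₀(41.7/3.9) = 73 − 20.58 = 52.42 dB(A).
CNC lathe: 84 − 20·log₁₀(9.7/3.9) = 84 − 7.91 = 76.09 dB(A).
exhaust stack: 88 − 20·log₁₀(31.3/3.9) = 88 − 18.09 = 69.91 dB(A).
Σ 10^(L/10) = 5.058e+07 → L_total = 10·log₁₀(5.058e+07) = 77.04 dB(A).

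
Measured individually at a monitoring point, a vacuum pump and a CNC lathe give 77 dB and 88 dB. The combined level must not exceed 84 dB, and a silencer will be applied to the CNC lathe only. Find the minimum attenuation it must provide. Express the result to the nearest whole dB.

5 dB

Fixed contribution from the other source: Σ 10^(L/10) = 10^(77/10) = 5.012e+07 (77.00 dB).
To meet 84 dB overall, the treated CNC lathe may contribute at most 10^(84/10) − 5.012e+07 = 2.011e+08, i.e. 83.03 dB.
So the CNC lathe must be reduced from 88 to 83.03 dB: IL = 4.97 dB.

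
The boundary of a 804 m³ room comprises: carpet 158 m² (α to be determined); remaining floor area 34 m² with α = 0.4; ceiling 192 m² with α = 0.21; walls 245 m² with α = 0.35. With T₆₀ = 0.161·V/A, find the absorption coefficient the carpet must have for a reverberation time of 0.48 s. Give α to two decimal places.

From T₆₀ = 0.161·V/A, the target T₆₀ = 0.48 s needs A = 0.161·804/0.48 = 269.68 m².
Absorption from the other surfaces = 34·0.4 + 192·0.21 + 245·0.35 = 139.67 m², so the carpet must supply 130.01 m² over 158 m².
α = 130.01/158 = 0.823.

0.82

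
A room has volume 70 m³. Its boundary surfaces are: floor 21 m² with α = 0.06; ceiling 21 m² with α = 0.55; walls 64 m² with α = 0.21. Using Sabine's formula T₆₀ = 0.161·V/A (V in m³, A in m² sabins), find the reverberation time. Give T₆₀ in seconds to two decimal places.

Summing Sᵢαᵢ: 21·0.06 + 21·0.55 + 64·0.21 = 26.25 m².
T₆₀ = 0.161 × 70 / 26.25 = 0.429 s.

0.43 s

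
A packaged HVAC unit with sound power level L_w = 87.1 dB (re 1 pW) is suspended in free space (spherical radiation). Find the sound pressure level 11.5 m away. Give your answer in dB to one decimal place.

Free-field spherical radiation: L_p = L_w − 10·log₁₀(4π·r²), r = 11.5 m.
4π·r² = 1662 m², 10·log₁₀ of that is 32.206 dB.
L_p = 87.1 − 32.206 = 54.89 dB.

54.9 dB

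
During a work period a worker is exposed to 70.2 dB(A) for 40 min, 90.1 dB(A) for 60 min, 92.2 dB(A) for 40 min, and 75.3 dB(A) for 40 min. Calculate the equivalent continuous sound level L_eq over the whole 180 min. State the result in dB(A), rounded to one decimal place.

The energy average is taken in the linear domain: L_eq = 10·log₁₀[(Σ tᵢ·10^(Lᵢ/10))/T], T = 180 min.
Σ tᵢ·10^(Lᵢ/10) = 40·10^(70.2/10) + 60·10^(90.1/10) + 40·10^(92.2/10) + 40·10^(75.3/10) = 1.296e+11.
L_eq = 10·log₁₀(1.296e+11/180) = 88.57 dB(A).

88.6 dB(A)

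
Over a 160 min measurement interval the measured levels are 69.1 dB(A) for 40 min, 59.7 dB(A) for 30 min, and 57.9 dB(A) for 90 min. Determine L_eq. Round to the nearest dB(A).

L_eq = 10·log₁₀[(1/T)·Σ tᵢ·10^(Lᵢ/10)] with T = 160 min.
Σ tᵢ·10^(Lᵢ/10) = 40·10^(69.1/10) + 30·10^(59.7/10) + 90·10^(57.9/10) = 4.086e+08.
L_eq = 10·log₁₀(4.086e+08/160) = 64.07 dB(A).

64 dB(A)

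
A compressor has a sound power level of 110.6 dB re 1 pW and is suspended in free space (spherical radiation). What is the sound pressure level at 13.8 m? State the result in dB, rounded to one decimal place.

L_p = L_w − 10·log₁₀(4π·r²) with r = 13.8 m.
4π·r² = 2393 m², 10·log₁₀ of that is 33.790 dB.
L_p = 110.6 − 33.790 = 76.81 dB.

76.8 dB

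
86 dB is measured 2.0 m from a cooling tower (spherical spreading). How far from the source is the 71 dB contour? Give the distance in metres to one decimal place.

11.2 m

For a point source L₁ − L₂ = 20·log₁₀(r₂/r₁), so r₂ = r₁·10^((L₁−L₂)/20).
r₂ = 2.0·10^((86−71)/20) = 2.0·10^(15.0/20) = 11.25 m.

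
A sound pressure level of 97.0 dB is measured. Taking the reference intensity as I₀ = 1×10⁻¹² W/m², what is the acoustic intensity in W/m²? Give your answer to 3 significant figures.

I/I₀ = 10^(97.0/10) = 5.012e+09, so I = 5.012e+09 × 10⁻¹² W/m².

0.00501 W/m²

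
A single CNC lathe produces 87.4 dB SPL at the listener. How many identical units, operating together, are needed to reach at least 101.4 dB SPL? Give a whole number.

Need L₁ + 10·log₁₀ N ≥ 101.4, i.e. log₁₀ N ≥ 1.40.
N ≥ 10^(14.0/10) = 25.119, so N = 26.

26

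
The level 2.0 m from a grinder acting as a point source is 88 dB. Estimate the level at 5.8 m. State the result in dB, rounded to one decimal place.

78.8 dB

For a point source, L₂ = L₁ − 20·log₁₀(r₂/r₁).
L₂ = 88 − 20·log₁₀(5.8/2.0) = 88 − 9.248 = 78.75 dB.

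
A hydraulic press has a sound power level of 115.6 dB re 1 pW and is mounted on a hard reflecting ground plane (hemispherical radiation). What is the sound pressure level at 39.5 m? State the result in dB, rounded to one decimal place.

Free-field hemispherical radiation: L_p = L_w − 10·log₁₀(2π·r²), r = 39.5 m.
2π·r² = 9803 m², 10·log₁₀ of that is 39.914 dB.
L_p = 115.6 − 39.914 = 75.69 dB.

75.7 dB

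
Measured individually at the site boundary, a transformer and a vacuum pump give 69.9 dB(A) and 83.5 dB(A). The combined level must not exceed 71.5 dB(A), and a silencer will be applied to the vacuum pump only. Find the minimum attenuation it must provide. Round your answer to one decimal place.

17.1 dB

The untreated sources together contribute 10^(69.9/10) = 9.772e+06, i.e. 69.90 dB(A).
The limit corresponds to 10^(71.5/10) = 1.413e+07; subtracting the fixed part leaves 4.353e+06 for the vacuum pump, i.e. 66.39 dB(A).
Required insertion loss = 83.5 − 66.39 = 17.11 dB.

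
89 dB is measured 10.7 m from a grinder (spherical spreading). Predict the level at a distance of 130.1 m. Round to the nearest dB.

For a point source, L₂ = L₁ − 20·log₁₀(r₂/r₁).
L₂ = 89 − 20·log₁₀(130.1/10.7) = 89 − 21.698 = 67.30 dB.

67 dB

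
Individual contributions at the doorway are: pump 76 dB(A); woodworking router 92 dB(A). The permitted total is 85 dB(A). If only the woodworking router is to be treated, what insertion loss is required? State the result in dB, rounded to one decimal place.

Everything except the woodworking router sums to 10^(76/10) = 3.981e+07 in linear terms, 76.00 dB(A).
To meet 85 dB(A) overall, the treated woodworking router may contribute at most 10^(85/10) − 3.981e+07 = 2.764e+08, i.e. 84.42 dB(A).
Required insertion loss = 92 − 84.42 = 7.58 dB.

7.6 dB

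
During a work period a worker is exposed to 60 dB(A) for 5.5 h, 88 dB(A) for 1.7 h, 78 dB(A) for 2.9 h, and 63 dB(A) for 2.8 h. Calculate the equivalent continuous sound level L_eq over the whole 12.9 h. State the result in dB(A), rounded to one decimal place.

79.9 dB(A)

The energy average is taken in the linear domain: L_eq = 10·log₁₀[(Σ tᵢ·10^(Lᵢ/10))/T], T = 12.9 h.
Σ tᵢ·10^(Lᵢ/10) = 5.5·10^(60/10) + 1.7·10^(88/10) + 2.9·10^(78/10) + 2.8·10^(63/10) = 1.267e+09.
L_eq = 10·log₁₀(1.267e+09/12.9) = 79.92 dB(A).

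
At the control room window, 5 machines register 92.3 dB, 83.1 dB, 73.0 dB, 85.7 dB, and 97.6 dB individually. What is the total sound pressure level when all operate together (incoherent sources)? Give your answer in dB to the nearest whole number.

For uncorrelated sources the intensities add, so convert each level to linear form, sum, and take 10·log₁₀ of the total.
Σ 10^(L/10) = 10^(92.3/10) + 10^(83.1/10) + 10^(73.0/10) + 10^(85.7/10) + 10^(97.6/10) = 8.048e+09.
L_total = 10·log₁₀(8.048e+09) = 99.06 dB.

99 dB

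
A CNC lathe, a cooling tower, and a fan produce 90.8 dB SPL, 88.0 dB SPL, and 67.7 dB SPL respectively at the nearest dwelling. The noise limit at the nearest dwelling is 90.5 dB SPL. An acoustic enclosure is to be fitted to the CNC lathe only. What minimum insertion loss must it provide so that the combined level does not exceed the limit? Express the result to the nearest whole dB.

The untreated sources together contribute 10^(88.0/10) + 10^(67.7/10) = 6.368e+08, i.e. 88.04 dB SPL.
To meet 90.5 dB SPL overall, the treated CNC lathe may contribute at most 10^(90.5/10) − 6.368e+08 = 4.852e+08, i.e. 86.86 dB SPL.
Required insertion loss = 90.8 − 86.86 = 3.94 dB.

4 dB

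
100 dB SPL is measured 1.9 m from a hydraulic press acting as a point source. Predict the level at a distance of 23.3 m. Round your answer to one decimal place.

78.2 dB SPL

Point-source attenuation: ΔL = 20·log₁₀(r₂/r₁) = 20·log₁₀(23.3/1.9) = 21.772 dB.
L₂ = 100 − 20·log₁₀(23.3/1.9) = 100 − 21.772 = 78.23 dB SPL.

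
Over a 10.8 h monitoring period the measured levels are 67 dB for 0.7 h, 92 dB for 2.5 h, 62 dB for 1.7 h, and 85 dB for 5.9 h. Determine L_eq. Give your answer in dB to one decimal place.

87.3 dB

Weight each interval's intensity by its duration and average over T = 10.8 h:
Σ tᵢ·10^(Lᵢ/10) = 0.7·10^(67/10) + 2.5·10^(92/10) + 1.7·10^(62/10) + 5.9·10^(85/10) = 5.834e+09.
L_eq = 10·log₁₀(5.834e+09/10.8) = 87.33 dB.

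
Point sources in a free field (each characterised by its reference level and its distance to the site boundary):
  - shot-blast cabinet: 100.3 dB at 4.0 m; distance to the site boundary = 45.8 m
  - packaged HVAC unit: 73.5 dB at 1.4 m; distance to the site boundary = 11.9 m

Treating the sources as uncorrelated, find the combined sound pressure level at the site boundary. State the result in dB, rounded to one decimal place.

79.1 dB

Apply inverse-square spreading to bring every level to the receiver, then sum 10^(L/10).
shot-blast cabinet: 100.3 − 20·log₁₀(45.8/4.0) = 100.3 − 21.18 = 79.12 dB.
packaged HVAC unit: 73.5 − 20·log₁₀(11.9/1.4) = 73.5 − 18.59 = 54.91 dB.
Σ 10^(L/10) = 8.204e+07 → L_total = 10·log₁₀(8.204e+07) = 79.14 dB.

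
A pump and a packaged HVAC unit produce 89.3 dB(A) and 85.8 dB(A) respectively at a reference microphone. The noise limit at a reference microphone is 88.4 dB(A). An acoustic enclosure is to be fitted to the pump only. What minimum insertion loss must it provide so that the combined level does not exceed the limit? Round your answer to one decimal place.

4.4 dB

The untreated sources together contribute 10^(85.8/10) = 3.802e+08, i.e. 85.80 dB(A).
The limit corresponds to 10^(88.4/10) = 6.918e+08; subtracting the fixed part leaves 3.116e+08 for the pump, i.e. 84.94 dB(A).
Required insertion loss = 89.3 − 84.94 = 4.36 dB.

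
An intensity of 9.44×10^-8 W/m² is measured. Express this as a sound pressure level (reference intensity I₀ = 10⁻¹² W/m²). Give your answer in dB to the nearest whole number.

Dividing by I₀ shifts the exponent by 12: I/I₀ = 9.44×10^4.
L = 10·(0.9750 + 4) = 49.75 dB.

50 dB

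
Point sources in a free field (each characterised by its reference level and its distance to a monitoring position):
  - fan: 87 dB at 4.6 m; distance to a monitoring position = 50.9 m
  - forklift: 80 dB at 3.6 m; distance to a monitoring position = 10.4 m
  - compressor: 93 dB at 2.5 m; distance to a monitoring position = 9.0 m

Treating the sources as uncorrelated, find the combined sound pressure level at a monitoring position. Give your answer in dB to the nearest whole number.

82 dB

Propagate each source to the receiver with L = L_ref − 20·log₁₀(r/r_ref), then add intensities.
fan: 87 − 20·log₁₀(50.9/4.6) = 87 − 20.88 = 66.12 dB.
forklift: 80 − 20·log₁₀(10.4/3.6) = 80 − 9.21 = 70.79 dB.
compressor: 93 − 20·log₁₀(9.0/2.5) = 93 − 11.13 = 81.87 dB.
Σ 10^(L/10) = 1.700e+08 → L_total = 10·log₁₀(1.700e+08) = 82.31 dB.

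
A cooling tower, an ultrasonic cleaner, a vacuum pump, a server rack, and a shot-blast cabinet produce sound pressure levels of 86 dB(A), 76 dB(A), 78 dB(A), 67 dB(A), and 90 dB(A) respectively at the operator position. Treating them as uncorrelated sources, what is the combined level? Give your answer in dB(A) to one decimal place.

91.8 dB(A)

For uncorrelated sources the intensities add, so convert each level to linear form, sum, and take 10·log₁₀ of the total.
Σ 10^(L/10) = 10^(86/10) + 10^(76/10) + 10^(78/10) + 10^(67/10) + 10^(90/10) = 1.506e+09.
L_total = 10·log₁₀(1.506e+09) = 91.78 dB(A).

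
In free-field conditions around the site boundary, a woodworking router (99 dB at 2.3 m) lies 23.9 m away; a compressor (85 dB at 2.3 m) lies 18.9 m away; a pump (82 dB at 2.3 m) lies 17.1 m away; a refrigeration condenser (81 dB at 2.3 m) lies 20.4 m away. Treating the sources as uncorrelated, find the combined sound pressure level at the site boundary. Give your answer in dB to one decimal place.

79.2 dB

Apply inverse-square spreading to bring every level to the receiver, then sum 10^(L/10).
woodworking router: 99 − 20·log₁₀(23.9/2.3) = 99 − 20.33 = 78.67 dB.
compressor: 85 − 20·log₁₀(18.9/2.3) = 85 − 18.29 = 66.71 dB.
pump: 82 − 20·log₁₀(17.1/2.3) = 82 − 17.43 = 64.57 dB.
refrigeration condenser: 81 − 20·log₁₀(20.4/2.3) = 81 − 18.96 = 62.04 dB.
Σ 10^(L/10) = 8.271e+07 → L_total = 10·log₁₀(8.271e+07) = 79.18 dB.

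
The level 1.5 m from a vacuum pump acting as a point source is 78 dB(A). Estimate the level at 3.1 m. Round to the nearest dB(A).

Spherical spreading from a point source gives a 20·log₁₀(r₂/r₁) drop.
L₂ = 78 − 20·log₁₀(3.1/1.5) = 78 − 6.305 = 71.69 dB(A).

72 dB(A)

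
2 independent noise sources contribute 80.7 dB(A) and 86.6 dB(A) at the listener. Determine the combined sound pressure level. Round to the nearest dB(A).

88 dB(A)

For uncorrelated sources the intensities add, so convert each level to linear form, sum, and take 10·log₁₀ of the total.
Σ 10^(L/10) = 10^(80.7/10) + 10^(86.6/10) = 5.746e+08.
L_total = 10·log₁₀(5.746e+08) = 87.59 dB(A).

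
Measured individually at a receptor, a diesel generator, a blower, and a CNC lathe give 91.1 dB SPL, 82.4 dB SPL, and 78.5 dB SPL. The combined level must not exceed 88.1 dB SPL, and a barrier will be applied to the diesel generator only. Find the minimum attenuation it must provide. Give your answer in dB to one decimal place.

5.1 dB

Everything except the diesel generator sums to 10^(82.4/10) + 10^(78.5/10) = 2.446e+08 in linear terms, 83.88 dB SPL.
The limit corresponds to 10^(88.1/10) = 6.457e+08; subtracting the fixed part leaves 4.011e+08 for the diesel generator, i.e. 86.03 dB SPL.
So the diesel generator must be reduced from 91.1 to 86.03 dB SPL: IL = 5.07 dB.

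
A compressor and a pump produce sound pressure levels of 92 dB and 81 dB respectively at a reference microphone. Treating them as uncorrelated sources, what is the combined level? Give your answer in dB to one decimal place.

Incoherent sources combine by intensity addition: L_total = 10·log₁₀(Σ 10^(L_i/10)).
Σ 10^(L/10) = 10^(92/10) + 10^(81/10) = 1.711e+09.
L_total = 10·log₁₀(1.711e+09) = 92.33 dB.

92.3 dB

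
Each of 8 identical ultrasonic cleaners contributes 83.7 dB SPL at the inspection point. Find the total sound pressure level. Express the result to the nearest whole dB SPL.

With 8 equal, uncorrelated contributions the intensity is 8× that of one unit, giving a rise of 10·log₁₀ 8.
L_total = 83.7 + 10·log₁₀(8) = 83.7 + 9.031 = 92.73 dB SPL.

93 dB SPL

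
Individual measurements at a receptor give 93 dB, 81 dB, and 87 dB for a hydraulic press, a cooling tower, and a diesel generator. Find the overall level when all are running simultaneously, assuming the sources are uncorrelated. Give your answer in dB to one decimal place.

Incoherent sources combine by intensity addition: L_total = 10·log₁₀(Σ 10^(L_i/10)).
Σ 10^(L/10) = 10^(93/10) + 10^(81/10) + 10^(87/10) = 2.622e+09.
L_total = 10·log₁₀(2.622e+09) = 94.19 dB.

94.2 dB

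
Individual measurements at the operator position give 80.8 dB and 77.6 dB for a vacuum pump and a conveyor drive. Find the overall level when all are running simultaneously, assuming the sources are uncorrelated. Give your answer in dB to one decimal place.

Incoherent sources combine by intensity addition: L_total = 10·log₁₀(Σ 10^(L_i/10)).
Σ 10^(L/10) = 10^(80.8/10) + 10^(77.6/10) = 1.778e+08.
L_total = 10·log₁₀(1.778e+08) = 82.50 dB.

82.5 dB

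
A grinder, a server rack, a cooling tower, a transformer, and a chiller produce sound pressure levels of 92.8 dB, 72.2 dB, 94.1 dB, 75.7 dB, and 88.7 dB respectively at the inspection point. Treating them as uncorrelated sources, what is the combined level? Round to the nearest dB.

For uncorrelated sources the intensities add, so convert each level to linear form, sum, and take 10·log₁₀ of the total.
Σ 10^(L/10) = 10^(92.8/10) + 10^(72.2/10) + 10^(94.1/10) + 10^(75.7/10) + 10^(88.7/10) = 5.271e+09.
L_total = 10·log₁₀(5.271e+09) = 97.22 dB.

97 dB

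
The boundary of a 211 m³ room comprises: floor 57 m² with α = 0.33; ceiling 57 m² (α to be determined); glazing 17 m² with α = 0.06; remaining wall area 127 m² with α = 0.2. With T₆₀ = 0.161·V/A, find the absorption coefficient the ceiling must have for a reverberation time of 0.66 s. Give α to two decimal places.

0.11

Required total absorption A = 0.161·211/0.66 = 51.47 m².
Absorption from the other surfaces = 57·0.33 + 17·0.06 + 127·0.2 = 45.23 m², so the ceiling must supply 6.24 m² over 57 m².
α = 6.24/57 = 0.109.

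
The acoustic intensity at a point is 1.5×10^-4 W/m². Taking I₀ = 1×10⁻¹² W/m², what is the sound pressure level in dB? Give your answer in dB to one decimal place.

81.8 dB

Dividing by I₀ shifts the exponent by 12: I/I₀ = 1.5×10^8.
L = 10·(0.1761 + 8) = 81.76 dB.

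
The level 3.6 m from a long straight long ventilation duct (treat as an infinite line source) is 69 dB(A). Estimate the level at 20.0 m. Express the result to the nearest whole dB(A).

For a line source, L₂ = L₁ − 10·log₁₀(r₂/r₁).
L₂ = 69 − 10·log₁₀(20.0/3.6) = 69 − 7.447 = 61.55 dB(A).

62 dB(A)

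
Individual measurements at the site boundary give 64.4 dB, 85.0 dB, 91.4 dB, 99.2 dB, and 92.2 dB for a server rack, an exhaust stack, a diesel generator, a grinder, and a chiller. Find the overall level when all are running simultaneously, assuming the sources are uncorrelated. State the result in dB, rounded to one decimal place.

100.7 dB

For uncorrelated sources the intensities add, so convert each level to linear form, sum, and take 10·log₁₀ of the total.
Σ 10^(L/10) = 10^(64.4/10) + 10^(85.0/10) + 10^(91.4/10) + 10^(99.2/10) + 10^(92.2/10) = 1.168e+10.
L_total = 10·log₁₀(1.168e+10) = 100.67 dB.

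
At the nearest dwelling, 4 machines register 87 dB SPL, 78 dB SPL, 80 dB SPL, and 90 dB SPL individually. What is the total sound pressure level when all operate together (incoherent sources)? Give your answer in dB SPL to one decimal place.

For uncorrelated sources the intensities add, so convert each level to linear form, sum, and take 10·log₁₀ of the total.
Σ 10^(L/10) = 10^(87/10) + 10^(78/10) + 10^(80/10) + 10^(90/10) = 1.664e+09.
L_total = 10·log₁₀(1.664e+09) = 92.21 dB SPL.

92.2 dB SPL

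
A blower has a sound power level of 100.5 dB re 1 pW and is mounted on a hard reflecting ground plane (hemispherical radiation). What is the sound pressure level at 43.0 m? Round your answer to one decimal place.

59.8 dB

Free-field hemispherical radiation: L_p = L_w − 10·log₁₀(2π·r²), r = 43.0 m.
2π·r² = 1.162e+04 m², 10·log₁₀ of that is 40.651 dB.
L_p = 100.5 − 40.651 = 59.85 dB.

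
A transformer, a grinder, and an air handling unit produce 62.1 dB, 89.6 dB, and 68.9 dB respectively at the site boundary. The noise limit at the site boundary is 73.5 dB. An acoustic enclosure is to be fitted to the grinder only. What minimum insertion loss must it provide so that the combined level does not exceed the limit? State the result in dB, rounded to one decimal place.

18.5 dB

Fixed contribution from the other sources: Σ 10^(L/10) = 10^(62.1/10) + 10^(68.9/10) = 9.384e+06 (69.72 dB).
To meet 73.5 dB overall, the treated grinder may contribute at most 10^(73.5/10) − 9.384e+06 = 1.300e+07, i.e. 71.14 dB.
Required insertion loss = 89.6 − 71.14 = 18.46 dB.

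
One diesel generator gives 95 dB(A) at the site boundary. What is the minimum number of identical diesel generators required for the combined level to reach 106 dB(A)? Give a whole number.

13

The shortfall is 106 − 95 = 11.0 dB, and N units add 10·log₁₀ N, so need 10·log₁₀ N ≥ 11.0.
N ≥ 10^(11.0/10) = 12.589, so N = 13.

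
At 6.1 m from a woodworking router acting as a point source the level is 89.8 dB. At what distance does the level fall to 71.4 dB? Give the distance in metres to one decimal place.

50.7 m

For a point source L₁ − L₂ = 20·log₁₀(r₂/r₁), so r₂ = r₁·10^((L₁−L₂)/20).
r₂ = 6.1·10^((89.8−71.4)/20) = 6.1·10^(18.4/20) = 50.74 m.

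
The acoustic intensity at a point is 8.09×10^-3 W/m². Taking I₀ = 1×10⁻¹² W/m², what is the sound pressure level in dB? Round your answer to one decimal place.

L = 10·log₁₀(I/I₀) = 10·log₁₀(8.09×10^-3/10⁻¹²) = 10·log₁₀(8.09×10^9).
L = 10·(0.9079 + 9) = 99.08 dB.

99.1 dB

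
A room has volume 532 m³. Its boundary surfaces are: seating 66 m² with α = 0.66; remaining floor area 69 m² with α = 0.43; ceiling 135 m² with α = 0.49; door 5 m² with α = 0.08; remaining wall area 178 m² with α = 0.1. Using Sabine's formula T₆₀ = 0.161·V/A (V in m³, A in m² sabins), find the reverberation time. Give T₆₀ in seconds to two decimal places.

0.54 s

Summing Sᵢαᵢ: 66·0.66 + 69·0.43 + 135·0.49 + 5·0.08 + 178·0.1 = 157.58 m².
T₆₀ = 0.161·V/A = 0.161·532/157.58 = 0.544 s.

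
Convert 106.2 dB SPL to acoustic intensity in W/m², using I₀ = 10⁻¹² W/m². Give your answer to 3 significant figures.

L = 10·log₁₀(I/I₀) ⇒ I = I₀·10^(L/10) = 10⁻¹² × 10^10.62.

0.0417 W/m²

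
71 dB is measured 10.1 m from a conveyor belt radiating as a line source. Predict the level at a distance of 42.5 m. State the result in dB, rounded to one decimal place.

64.8 dB

For a line source, L₂ = L₁ − 10·log₁₀(r₂/r₁).
L₂ = 71 − 10·log₁₀(42.5/10.1) = 71 − 6.241 = 64.76 dB.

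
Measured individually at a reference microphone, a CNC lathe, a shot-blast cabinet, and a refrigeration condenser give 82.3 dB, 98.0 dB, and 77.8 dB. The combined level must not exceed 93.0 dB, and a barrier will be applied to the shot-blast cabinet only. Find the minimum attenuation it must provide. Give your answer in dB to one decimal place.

5.5 dB

Fixed contribution from the other sources: Σ 10^(L/10) = 10^(82.3/10) + 10^(77.8/10) = 2.301e+08 (83.62 dB).
The limit corresponds to 10^(93.0/10) = 1.995e+09; subtracting the fixed part leaves 1.765e+09 for the shot-blast cabinet, i.e. 92.47 dB.
So the shot-blast cabinet must be reduced from 98.0 to 92.47 dB: IL = 5.53 dB.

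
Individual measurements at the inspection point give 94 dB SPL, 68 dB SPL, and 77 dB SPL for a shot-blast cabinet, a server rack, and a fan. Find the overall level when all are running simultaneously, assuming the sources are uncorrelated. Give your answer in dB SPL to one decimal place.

For uncorrelated sources the intensities add, so convert each level to linear form, sum, and take 10·log₁₀ of the total.
Σ 10^(L/10) = 10^(94/10) + 10^(68/10) + 10^(77/10) = 2.568e+09.
L_total = 10·log₁₀(2.568e+09) = 94.10 dB SPL.

94.1 dB SPL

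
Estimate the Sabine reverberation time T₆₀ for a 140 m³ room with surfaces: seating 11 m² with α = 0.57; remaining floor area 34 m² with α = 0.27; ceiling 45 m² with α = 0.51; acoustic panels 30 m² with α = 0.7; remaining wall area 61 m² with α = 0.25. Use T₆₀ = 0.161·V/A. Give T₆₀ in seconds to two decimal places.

0.30 s

Summing Sᵢαᵢ: 11·0.57 + 34·0.27 + 45·0.51 + 30·0.7 + 61·0.25 = 74.65 m².
T₆₀ = 0.161 × 140 / 74.65 = 0.302 s.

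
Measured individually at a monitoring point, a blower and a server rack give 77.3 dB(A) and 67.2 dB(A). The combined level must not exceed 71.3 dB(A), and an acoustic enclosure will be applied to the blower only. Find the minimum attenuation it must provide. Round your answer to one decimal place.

Fixed contribution from the other source: Σ 10^(L/10) = 10^(67.2/10) = 5.248e+06 (67.20 dB(A)).
To meet 71.3 dB(A) overall, the treated blower may contribute at most 10^(71.3/10) − 5.248e+06 = 8.242e+06, i.e. 69.16 dB(A).
So the blower must be reduced from 77.3 to 69.16 dB(A): IL = 8.14 dB.

8.1 dB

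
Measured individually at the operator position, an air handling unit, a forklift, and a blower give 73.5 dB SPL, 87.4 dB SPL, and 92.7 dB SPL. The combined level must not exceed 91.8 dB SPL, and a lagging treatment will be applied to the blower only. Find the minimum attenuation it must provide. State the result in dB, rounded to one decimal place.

Everything except the blower sums to 10^(73.5/10) + 10^(87.4/10) = 5.719e+08 in linear terms, 87.57 dB SPL.
The limit corresponds to 10^(91.8/10) = 1.514e+09; subtracting the fixed part leaves 9.416e+08 for the blower, i.e. 89.74 dB SPL.
Required insertion loss = 92.7 − 89.74 = 2.96 dB.

3.0 dB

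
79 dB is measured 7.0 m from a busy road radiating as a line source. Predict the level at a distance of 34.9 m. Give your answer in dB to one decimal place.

72.0 dB

Cylindrical spreading from a line source gives a 10·log₁₀(r₂/r₁) drop.
L₂ = 79 − 10·log₁₀(34.9/7.0) = 79 − 6.977 = 72.02 dB.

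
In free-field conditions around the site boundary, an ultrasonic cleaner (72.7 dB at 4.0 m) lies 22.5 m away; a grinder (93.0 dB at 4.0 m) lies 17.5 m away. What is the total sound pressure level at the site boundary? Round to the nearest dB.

Propagate each source to the receiver with L = L_ref − 20·log₁₀(r/r_ref), then add intensities.
ultrasonic cleaner: 72.7 − 20·log₁₀(22.5/4.0) = 72.7 − 15.00 = 57.70 dB.
grinder: 93.0 − 20·log₁₀(17.5/4.0) = 93.0 − 12.82 = 80.18 dB.
Σ 10^(L/10) = 1.048e+08 → L_total = 10·log₁₀(1.048e+08) = 80.20 dB.

80 dB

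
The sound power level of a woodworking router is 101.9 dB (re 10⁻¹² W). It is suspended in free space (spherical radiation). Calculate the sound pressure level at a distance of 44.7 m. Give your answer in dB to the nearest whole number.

L_p = L_w − 10·log₁₀(4π·r²) with r = 44.7 m.
4π·r² = 2.511e+04 m², 10·log₁₀ of that is 43.998 dB.
L_p = 101.9 − 43.998 = 57.90 dB.

58 dB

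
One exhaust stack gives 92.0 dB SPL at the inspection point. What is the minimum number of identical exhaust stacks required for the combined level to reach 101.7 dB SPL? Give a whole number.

Need L₁ + 10·log₁₀ N ≥ 101.7, i.e. log₁₀ N ≥ 0.97.
N ≥ 10^(9.7/10) = 9.333, so N = 10.

10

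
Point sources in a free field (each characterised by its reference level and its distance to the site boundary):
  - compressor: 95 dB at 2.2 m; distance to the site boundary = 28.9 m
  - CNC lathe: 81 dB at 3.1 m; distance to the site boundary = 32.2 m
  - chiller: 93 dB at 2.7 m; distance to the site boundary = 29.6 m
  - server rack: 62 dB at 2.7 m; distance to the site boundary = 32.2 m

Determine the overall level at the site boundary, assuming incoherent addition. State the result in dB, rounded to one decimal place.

75.6 dB

First find each source's level at the receiver (point-source: −20·log₁₀(r/r_ref)), then combine on an intensity basis.
compressor: 95 − 20·log₁₀(28.9/2.2) = 95 − 22.37 = 72.63 dB.
CNC lathe: 81 − 20·log₁₀(32.2/3.1) = 81 − 20.33 = 60.67 dB.
chiller: 93 − 20·log₁₀(29.6/2.7) = 93 − 20.80 = 72.20 dB.
server rack: 62 − 20·log₁₀(32.2/2.7) = 62 − 21.53 = 40.47 dB.
Σ 10^(L/10) = 3.610e+07 → L_total = 10·log₁₀(3.610e+07) = 75.58 dB.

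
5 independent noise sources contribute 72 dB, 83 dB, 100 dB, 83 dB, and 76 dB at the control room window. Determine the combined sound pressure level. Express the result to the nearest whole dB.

100 dB

For uncorrelated sources the intensities add, so convert each level to linear form, sum, and take 10·log₁₀ of the total.
Σ 10^(L/10) = 10^(72/10) + 10^(83/10) + 10^(100/10) + 10^(83/10) + 10^(76/10) = 1.045e+10.
L_total = 10·log₁₀(1.045e+10) = 100.19 dB.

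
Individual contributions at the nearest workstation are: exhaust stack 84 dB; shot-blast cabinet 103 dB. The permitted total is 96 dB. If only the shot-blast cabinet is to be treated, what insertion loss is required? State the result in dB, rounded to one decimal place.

Fixed contribution from the other source: Σ 10^(L/10) = 10^(84/10) = 2.512e+08 (84.00 dB).
To meet 96 dB overall, the treated shot-blast cabinet may contribute at most 10^(96/10) − 2.512e+08 = 3.730e+09, i.e. 95.72 dB.
Required insertion loss = 103 − 95.72 = 7.28 dB.

7.3 dB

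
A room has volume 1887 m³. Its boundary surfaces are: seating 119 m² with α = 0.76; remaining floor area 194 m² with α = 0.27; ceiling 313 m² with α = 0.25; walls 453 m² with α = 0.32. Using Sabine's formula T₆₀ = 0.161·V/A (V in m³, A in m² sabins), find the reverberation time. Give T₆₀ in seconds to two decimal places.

Summing Sᵢαᵢ: 119·0.76 + 194·0.27 + 313·0.25 + 453·0.32 = 366.03 m².
T₆₀ = 0.161 × 1887 / 366.03 = 0.830 s.

0.83 s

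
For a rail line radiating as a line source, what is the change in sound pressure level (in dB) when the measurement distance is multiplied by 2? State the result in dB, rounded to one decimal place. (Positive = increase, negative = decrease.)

Line-source spreading: ΔL = −10·log₁₀(r₂/r₁).
ΔL = −10·log₁₀(2) = -3.01 dB.

-3.0 dB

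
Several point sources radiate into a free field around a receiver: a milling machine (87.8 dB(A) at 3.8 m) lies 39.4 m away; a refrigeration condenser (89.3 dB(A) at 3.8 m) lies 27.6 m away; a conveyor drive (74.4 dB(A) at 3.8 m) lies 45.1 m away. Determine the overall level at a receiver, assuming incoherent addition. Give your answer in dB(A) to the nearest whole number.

First find each source's level at the receiver (point-source: −20·log₁₀(r/r_ref)), then combine on an intensity basis.
milling machine: 87.8 − 20·log₁₀(39.4/3.8) = 87.8 − 20.31 = 67.49 dB(A).
refrigeration condenser: 89.3 − 20·log₁₀(27.6/3.8) = 89.3 − 17.22 = 72.08 dB(A).
conveyor drive: 74.4 − 20·log₁₀(45.1/3.8) = 74.4 − 21.49 = 52.91 dB(A).
Σ 10^(L/10) = 2.193e+07 → L_total = 10·log₁₀(2.193e+07) = 73.41 dB(A).

73 dB(A)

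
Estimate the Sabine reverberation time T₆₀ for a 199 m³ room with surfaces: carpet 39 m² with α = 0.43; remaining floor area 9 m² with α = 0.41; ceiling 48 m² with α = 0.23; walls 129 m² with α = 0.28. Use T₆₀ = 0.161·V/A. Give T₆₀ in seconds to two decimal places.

Summing Sᵢαᵢ: 39·0.43 + 9·0.41 + 48·0.23 + 129·0.28 = 67.62 m².
T₆₀ = 0.161·V/A = 0.161·199/67.62 = 0.474 s.

0.47 s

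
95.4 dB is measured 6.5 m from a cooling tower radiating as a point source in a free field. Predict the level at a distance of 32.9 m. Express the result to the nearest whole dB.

Spherical spreading from a point source gives a 20·log₁₀(r₂/r₁) drop.
L₂ = 95.4 − 20·log₁₀(32.9/6.5) = 95.4 − 14.086 = 81.31 dB.

81 dB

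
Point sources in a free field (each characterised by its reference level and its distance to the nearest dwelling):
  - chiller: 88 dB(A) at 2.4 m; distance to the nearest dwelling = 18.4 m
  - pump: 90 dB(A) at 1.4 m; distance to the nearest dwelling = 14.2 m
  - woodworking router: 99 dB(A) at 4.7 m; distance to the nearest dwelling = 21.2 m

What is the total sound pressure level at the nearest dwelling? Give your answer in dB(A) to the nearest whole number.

86 dB(A)

Propagate each source to the receiver with L = L_ref − 20·log₁₀(r/r_ref), then add intensities.
chiller: 88 − 20·log₁₀(18.4/2.4) = 88 − 17.69 = 70.31 dB(A).
pump: 90 − 20·log₁₀(14.2/1.4) = 90 − 20.12 = 69.88 dB(A).
woodworking router: 99 − 20·log₁₀(21.2/4.7) = 99 − 13.08 = 85.92 dB(A).
Σ 10^(L/10) = 4.109e+08 → L_total = 10·log₁₀(4.109e+08) = 86.14 dB(A).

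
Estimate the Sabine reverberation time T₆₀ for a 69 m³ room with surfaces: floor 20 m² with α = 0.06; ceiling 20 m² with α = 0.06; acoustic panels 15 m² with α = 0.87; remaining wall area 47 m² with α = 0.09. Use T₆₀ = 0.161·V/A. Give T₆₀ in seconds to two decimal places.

0.56 s

A = Σ Sᵢαᵢ = 20·0.06 + 20·0.06 + 15·0.87 + 47·0.09 = 19.68 m².
T₆₀ = 0.161·V/A = 0.161·69/19.68 = 0.564 s.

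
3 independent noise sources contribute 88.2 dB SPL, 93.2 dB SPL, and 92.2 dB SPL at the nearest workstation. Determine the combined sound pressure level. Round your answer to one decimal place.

96.4 dB SPL

Incoherent sources combine by intensity addition: L_total = 10·log₁₀(Σ 10^(L_i/10)).
Σ 10^(L/10) = 10^(88.2/10) + 10^(93.2/10) + 10^(92.2/10) = 4.410e+09.
L_total = 10·log₁₀(4.410e+09) = 96.44 dB SPL.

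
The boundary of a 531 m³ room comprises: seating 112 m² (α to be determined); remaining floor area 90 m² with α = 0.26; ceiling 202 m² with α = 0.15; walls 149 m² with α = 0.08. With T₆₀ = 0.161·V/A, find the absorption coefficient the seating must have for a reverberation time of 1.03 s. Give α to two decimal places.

0.16

Required total absorption A = 0.161·531/1.03 = 83.00 m².
Absorption from the other surfaces = 90·0.26 + 202·0.15 + 149·0.08 = 65.62 m², so the seating must supply 17.38 m² over 112 m².
α = 17.38/112 = 0.155.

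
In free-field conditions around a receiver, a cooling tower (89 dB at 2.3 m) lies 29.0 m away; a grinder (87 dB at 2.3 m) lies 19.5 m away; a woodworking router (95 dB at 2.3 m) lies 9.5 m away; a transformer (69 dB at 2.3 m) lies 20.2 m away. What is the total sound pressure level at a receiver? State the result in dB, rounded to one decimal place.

83.0 dB

Apply inverse-square spreading to bring every level to the receiver, then sum 10^(L/10).
cooling tower: 89 − 20·log₁₀(29.0/2.3) = 89 − 22.01 = 66.99 dB.
grinder: 87 − 20·log₁₀(19.5/2.3) = 87 − 18.57 = 68.43 dB.
woodworking router: 95 − 20·log₁₀(9.5/2.3) = 95 − 12.32 = 82.68 dB.
transformer: 69 − 20·log₁₀(20.2/2.3) = 69 − 18.87 = 50.13 dB.
Σ 10^(L/10) = 1.974e+08 → L_total = 10·log₁₀(1.974e+08) = 82.95 dB.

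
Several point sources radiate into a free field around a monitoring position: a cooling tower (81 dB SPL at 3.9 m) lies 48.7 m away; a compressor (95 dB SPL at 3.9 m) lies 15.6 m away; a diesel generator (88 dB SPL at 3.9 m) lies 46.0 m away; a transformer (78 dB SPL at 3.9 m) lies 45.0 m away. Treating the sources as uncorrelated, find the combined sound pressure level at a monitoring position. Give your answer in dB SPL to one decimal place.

Apply inverse-square spreading to bring every level to the receiver, then sum 10^(L/10).
cooling tower: 81 − 20·log₁₀(48.7/3.9) = 81 − 21.93 = 59.07 dB SPL.
compressor: 95 − 20·log₁₀(15.6/3.9) = 95 − 12.04 = 82.96 dB SPL.
diesel generator: 88 − 20·log₁₀(46.0/3.9) = 88 − 21.43 = 66.57 dB SPL.
transformer: 78 − 20·log₁₀(45.0/3.9) = 78 − 21.24 = 56.76 dB SPL.
Σ 10^(L/10) = 2.035e+08 → L_total = 10·log₁₀(2.035e+08) = 83.08 dB SPL.

83.1 dB SPL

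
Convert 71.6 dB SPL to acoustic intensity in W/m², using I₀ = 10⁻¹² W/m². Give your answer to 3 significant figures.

1.45e-05 W/m²

L = 10·log₁₀(I/I₀) ⇒ I = I₀·10^(L/10) = 10⁻¹² × 10^7.16.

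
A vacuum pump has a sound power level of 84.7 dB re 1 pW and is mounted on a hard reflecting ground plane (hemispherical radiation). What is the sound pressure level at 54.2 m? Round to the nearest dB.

L_p = L_w − 10·log₁₀(2π·r²) with r = 54.2 m.
2π·r² = 1.846e+04 m², 10·log₁₀ of that is 42.662 dB.
L_p = 84.7 − 42.662 = 42.04 dB.

42 dB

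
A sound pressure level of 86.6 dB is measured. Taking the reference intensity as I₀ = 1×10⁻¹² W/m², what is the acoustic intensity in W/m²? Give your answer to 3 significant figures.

I = I₀·10^(L/10) = 10⁻¹² × 10^(86.6/10) = 10^(-3.340).

0.000457 W/m²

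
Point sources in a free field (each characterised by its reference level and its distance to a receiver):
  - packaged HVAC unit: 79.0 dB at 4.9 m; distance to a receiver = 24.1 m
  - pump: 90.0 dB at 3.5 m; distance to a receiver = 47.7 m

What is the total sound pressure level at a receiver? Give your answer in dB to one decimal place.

69.4 dB

Apply inverse-square spreading to bring every level to the receiver, then sum 10^(L/10).
packaged HVAC unit: 79.0 − 20·log₁₀(24.1/4.9) = 79.0 − 13.84 = 65.16 dB.
pump: 90.0 − 20·log₁₀(47.7/3.5) = 90.0 − 22.69 = 67.31 dB.
Σ 10^(L/10) = 8.668e+06 → L_total = 10·log₁₀(8.668e+06) = 69.38 dB.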